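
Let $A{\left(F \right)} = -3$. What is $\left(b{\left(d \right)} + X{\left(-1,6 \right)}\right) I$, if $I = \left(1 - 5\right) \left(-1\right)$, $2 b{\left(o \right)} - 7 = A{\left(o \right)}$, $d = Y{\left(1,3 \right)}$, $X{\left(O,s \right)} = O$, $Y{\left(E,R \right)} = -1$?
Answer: $4$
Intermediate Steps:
$d = -1$
$b{\left(o \right)} = 2$ ($b{\left(o \right)} = \frac{7}{2} + \frac{1}{2} \left(-3\right) = \frac{7}{2} - \frac{3}{2} = 2$)
$I = 4$ ($I = \left(-4\right) \left(-1\right) = 4$)
$\left(b{\left(d \right)} + X{\left(-1,6 \right)}\right) I = \left(2 - 1\right) 4 = 1 \cdot 4 = 4$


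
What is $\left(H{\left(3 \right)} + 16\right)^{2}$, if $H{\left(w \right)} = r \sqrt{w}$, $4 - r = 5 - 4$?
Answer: $283 + 96 \sqrt{3} \approx 449.28$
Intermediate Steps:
$r = 3$ ($r = 4 - \left(5 - 4\right) = 4 - 1 = 3$)
$H{\left(w \right)} = 3 \sqrt{w}$
$\left(H{\left(3 \right)} + 16\right)^{2} = \left(3 \sqrt{3} + 16\right)^{2} = \left(16 + 3 \sqrt{3}\right)^{2}$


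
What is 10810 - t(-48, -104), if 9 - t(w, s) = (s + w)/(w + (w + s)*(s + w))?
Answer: 31128463/2882 ≈ 10801.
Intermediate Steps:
t(w, s) = 9 - (s + w)/(w + (s + w)²) (t(w, s) = 9 - (s + w)/(w + (w + s)*(s + w)) = 9 - (s + w)/(w + (s + w)*(s + w)) = 9 - (s + w)/(w + (s + w)²))
10810 - t(-48, -104) = 10810 - (-1*(-104) + 8*(-48) + 9*(-104 - 48)²)/(-48 + (-104 - 48)²) = 10810 - (104 - 384 + 9*(-152)²)/(-48 + (-152)²) = 10810 - (104 - 384 + 9*23104)/(-48 + 23104) = 10810 - (104 - 384 + 207936)/23056 = 10810 - 207656/23056 = 10810 - 1*25957/2882 = 10810 - 25957/2882 = 31128463/2882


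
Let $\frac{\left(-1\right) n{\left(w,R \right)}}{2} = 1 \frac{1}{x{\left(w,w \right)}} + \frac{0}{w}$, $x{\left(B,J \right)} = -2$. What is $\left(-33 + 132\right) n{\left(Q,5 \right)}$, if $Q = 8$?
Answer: $99$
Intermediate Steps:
$n{\left(w,R \right)} = 1$ ($n{\left(w,R \right)} = - 2 \left(1 \frac{1}{-2} + \frac{0}{w}\right) = - 2 \left(1 \left(- \frac{1}{2}\right) + 0\right) = - 2 \left(- \frac{1}{2} + 0\right) = \left(-2\right) \left(- \frac{1}{2}\right) = 1$)
$\left(-33 + 132\right) n{\left(Q,5 \right)} = \left(-33 + 132\right) 1 = 99 \cdot 1 = 99$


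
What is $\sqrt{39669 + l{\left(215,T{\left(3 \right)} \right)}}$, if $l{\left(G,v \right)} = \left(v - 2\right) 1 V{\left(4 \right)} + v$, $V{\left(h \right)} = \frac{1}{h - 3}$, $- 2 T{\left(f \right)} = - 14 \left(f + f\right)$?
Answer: $\sqrt{39751} \approx 199.38$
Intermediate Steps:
$T{\left(f \right)} = 14 f$ ($T{\left(f \right)} = - \frac{\left(-14\right) \left(f + f\right)}{2} = - \frac{\left(-14\right) 2 f}{2} = - \frac{\left(-28\right) f}{2} = 14 f$)
$V{\left(h \right)} = \frac{1}{-3 + h}$
$l{\left(G,v \right)} = -2 + 2 v$ ($l{\left(G,v \right)} = \frac{\left(v - 2\right) 1}{-3 + 4} + v = \frac{\left(-2 + v\right) 1}{1} + v = \left(-2 + v\right) 1 + v = \left(-2 + v\right) + v = -2 + 2 v$)
$\sqrt{39669 + l{\left(215,T{\left(3 \right)} \right)}} = \sqrt{39669 - \left(2 - 2 \cdot 14 \cdot 3\right)} = \sqrt{39669 + \left(-2 + 2 \cdot 42\right)} = \sqrt{39669 + \left(-2 + 84\right)} = \sqrt{39669 + 82} = \sqrt{39751}$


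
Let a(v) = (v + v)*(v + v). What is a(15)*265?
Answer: 238500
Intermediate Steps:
a(v) = 4*v² (a(v) = (2*v)*(2*v) = 4*v²)
a(15)*265 = (4*15²)*265 = (4*225)*265 = 900*265 = 238500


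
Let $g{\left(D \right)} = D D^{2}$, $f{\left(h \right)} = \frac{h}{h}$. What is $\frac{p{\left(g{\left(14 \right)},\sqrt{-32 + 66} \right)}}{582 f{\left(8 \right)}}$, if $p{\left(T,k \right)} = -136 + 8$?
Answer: $- \frac{64}{291} \approx -0.21993$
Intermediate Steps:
$f{\left(h \right)} = 1$
$g{\left(D \right)} = D^{3}$
$p{\left(T,k \right)} = -128$
$\frac{p{\left(g{\left(14 \right)},\sqrt{-32 + 66} \right)}}{582 f{\left(8 \right)}} = - \frac{128}{582 \cdot 1} = - \frac{128}{582} = \left(-128\right) \frac{1}{582} = - \frac{64}{291}$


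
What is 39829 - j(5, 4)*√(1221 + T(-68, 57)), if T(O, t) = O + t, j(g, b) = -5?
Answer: 39829 + 55*√10 ≈ 40003.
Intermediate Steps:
39829 - j(5, 4)*√(1221 + T(-68, 57)) = 39829 - (-5)*√(1221 + (-68 + 57)) = 39829 - (-5)*√(1221 - 11) = 39829 - (-5)*√1210 = 39829 - (-5)*11*√10 = 39829 - (-55)*√10 = 39829 + 55*√10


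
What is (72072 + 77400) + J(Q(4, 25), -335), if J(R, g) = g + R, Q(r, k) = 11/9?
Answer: 1342244/9 ≈ 1.4914e+5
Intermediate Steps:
Q(r, k) = 11/9 (Q(r, k) = 11*(1/9) = 11/9)
J(R, g) = R + g
(72072 + 77400) + J(Q(4, 25), -335) = (72072 + 77400) + (11/9 - 335) = 149472 - 3004/9 = 1342244/9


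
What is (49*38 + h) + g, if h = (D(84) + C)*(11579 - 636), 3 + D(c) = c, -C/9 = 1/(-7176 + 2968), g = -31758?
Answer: 3604195783/4208 ≈ 8.5651e+5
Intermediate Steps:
C = 9/4208 (C = -9/(-7176 + 2968) = -9/(-4208) = -9*(-1/4208) = 9/4208 ≈ 0.0021388)
D(c) = -3 + c
h = 3729998151/4208 (h = ((-3 + 84) + 9/4208)*(11579 - 636) = (81 + 9/4208)*10943 = (340857/4208)*10943 = 3729998151/4208 ≈ 8.8641e+5)
(49*38 + h) + g = (49*38 + 3729998151/4208) - 31758 = (1862 + 3729998151/4208) - 31758 = 3737833447/4208 - 31758 = 3604195783/4208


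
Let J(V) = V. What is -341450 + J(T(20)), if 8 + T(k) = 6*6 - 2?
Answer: -341424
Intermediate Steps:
T(k) = 26 (T(k) = -8 + (6*6 - 2) = -8 + (36 - 2) = -8 + 34 = 26)
-341450 + J(T(20)) = -341450 + 26 = -341424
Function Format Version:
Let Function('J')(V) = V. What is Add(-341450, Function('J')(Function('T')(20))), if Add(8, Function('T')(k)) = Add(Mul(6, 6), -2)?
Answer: -341424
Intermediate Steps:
Function('T')(k) = 26 (Function('T')(k) = Add(-8, Add(Mul(6, 6), -2)) = Add(-8, Add(36, -2)) = Add(-8, 34) = 26)
Add(-341450, Function('J')(Function('T')(20))) = Add(-341450, 26) = -341424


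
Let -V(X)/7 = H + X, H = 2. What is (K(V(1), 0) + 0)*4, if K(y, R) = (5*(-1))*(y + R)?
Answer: 420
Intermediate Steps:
V(X) = -14 - 7*X (V(X) = -7*(2 + X) = -14 - 7*X)
K(y, R) = -5*R - 5*y (K(y, R) = -5*(R + y) = -5*R - 5*y)
(K(V(1), 0) + 0)*4 = ((-5*0 - 5*(-14 - 7*1)) + 0)*4 = ((0 - 5*(-14 - 7)) + 0)*4 = ((0 - 5*(-21)) + 0)*4 = ((0 + 105) + 0)*4 = (105 + 0)*4 = 105*4 = 420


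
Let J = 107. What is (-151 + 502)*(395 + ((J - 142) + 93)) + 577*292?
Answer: 327487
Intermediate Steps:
(-151 + 502)*(395 + ((J - 142) + 93)) + 577*292 = (-151 + 502)*(395 + ((107 - 142) + 93)) + 577*292 = 351*(395 + (-35 + 93)) + 168484 = 351*(395 + 58) + 168484 = 351*453 + 168484 = 159003 + 168484 = 327487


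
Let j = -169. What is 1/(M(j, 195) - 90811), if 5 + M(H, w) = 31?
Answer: -1/90785 ≈ -1.1015e-5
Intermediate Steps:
M(H, w) = 26 (M(H, w) = -5 + 31 = 26)
1/(M(j, 195) - 90811) = 1/(26 - 90811) = 1/(-90785) = -1/90785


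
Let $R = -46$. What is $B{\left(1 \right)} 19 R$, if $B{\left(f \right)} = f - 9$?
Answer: $6992$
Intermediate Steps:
$B{\left(f \right)} = -9 + f$
$B{\left(1 \right)} 19 R = \left(-9 + 1\right) 19 \left(-46\right) = \left(-8\right) 19 \left(-46\right) = \left(-152\right) \left(-46\right) = 6992$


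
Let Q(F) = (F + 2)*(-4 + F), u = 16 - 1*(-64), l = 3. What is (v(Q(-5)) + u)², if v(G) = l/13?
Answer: 1087849/169 ≈ 6437.0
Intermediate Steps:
u = 80 (u = 16 + 64 = 80)
Q(F) = (-4 + F)*(2 + F) (Q(F) = (2 + F)*(-4 + F) = (-4 + F)*(2 + F))
v(G) = 3/13
(v(Q(-5)) + u)² = (3/13 + 80)² = (1043/13)² = 1087849/169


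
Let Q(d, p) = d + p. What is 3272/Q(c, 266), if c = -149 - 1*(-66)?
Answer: 3272/183 ≈ 17.880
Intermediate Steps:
c = -83 (c = -149 + 66 = -83)
3272/Q(c, 266) = 3272/(-83 + 266) = 3272/183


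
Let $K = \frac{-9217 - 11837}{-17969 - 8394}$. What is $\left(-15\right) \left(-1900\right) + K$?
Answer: $\frac{751366554}{26363} \approx 28501.0$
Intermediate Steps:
$K = \frac{21054}{26363}$ ($K = - \frac{21054}{-26363} = \left(-21054\right) \left(- \frac{1}{26363}\right) = \frac{21054}{26363} \approx 0.79862$)
$\left(-15\right) \left(-1900\right) + K = \left(-15\right) \left(-1900\right) + \frac{21054}{26363} = 28500 + \frac{21054}{26363} = \frac{751366554}{26363}$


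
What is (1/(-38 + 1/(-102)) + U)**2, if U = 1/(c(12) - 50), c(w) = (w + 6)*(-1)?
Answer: 116920969/69503940496 ≈ 0.0016822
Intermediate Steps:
c(w) = -6 - w (c(w) = (6 + w)*(-1) = -6 - w)
U = -1/68 (U = 1/((-6 - 1*12) - 50) = 1/((-6 - 12) - 50) = 1/(-18 - 50) = 1/(-68) = -1/68 ≈ -0.014706)
(1/(-38 + 1/(-102)) + U)**2 = (1/(-38 + 1/(-102)) - 1/68)**2 = (1/(-38 - 1/102) - 1/68)**2 = (1/(-3877/102) - 1/68)**2 = (-102/3877 - 1/68)**2 = (-10813/263636)**2 = 116920969/69503940496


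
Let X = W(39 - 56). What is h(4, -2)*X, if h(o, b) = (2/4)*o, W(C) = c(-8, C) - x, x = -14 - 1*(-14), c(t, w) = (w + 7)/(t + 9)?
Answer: -20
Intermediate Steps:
c(t, w) = (7 + w)/(9 + t)
x = 0 (x = -14 + 14 = 0)
W(C) = 7 + C (W(C) = (7 + C)/(9 - 8) - 1*0 = (7 + C)/1 + 0 = 1*(7 + C) + 0 = (7 + C) + 0 = 7 + C)
h(o, b) = o/2 (h(o, b) = (2*(1/4))*o = o/2)
X = -10 (X = 7 + (39 - 56) = 7 - 17 = -10)
h(4, -2)*X = ((1/2)*4)*(-10) = 2*(-10) = -20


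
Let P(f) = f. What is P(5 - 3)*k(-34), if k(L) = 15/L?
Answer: -15/17 ≈ -0.88235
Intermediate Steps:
P(5 - 3)*k(-34) = (5 - 3)*(15/(-34)) = 2*(15*(-1/34)) = 2*(-15/34) = -15/17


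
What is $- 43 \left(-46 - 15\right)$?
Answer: $2623$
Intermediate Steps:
$- 43 \left(-46 - 15\right) = \left(-43\right) \left(-61\right) = 2623$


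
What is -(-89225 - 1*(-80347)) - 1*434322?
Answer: -425444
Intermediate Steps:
-(-89225 - 1*(-80347)) - 1*434322 = -(-89225 + 80347) - 434322 = -1*(-8878) - 434322 = 8878 - 434322 = -425444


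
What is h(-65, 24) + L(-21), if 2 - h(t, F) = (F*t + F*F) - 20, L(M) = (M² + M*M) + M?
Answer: 1867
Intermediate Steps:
L(M) = M + 2*M² (L(M) = (M² + M²) + M = 2*M² + M = M + 2*M²)
h(t, F) = 22 - F² - F*t (h(t, F) = 2 - ((F*t + F*F) - 20) = 2 - ((F*t + F²) - 20) = 2 - ((F² + F*t) - 20) = 2 - (-20 + F² + F*t) = 2 + (20 - F² - F*t) = 22 - F² - F*t)
h(-65, 24) + L(-21) = (22 - 1*24² - 1*24*(-65)) - 21*(1 + 2*(-21)) = (22 - 1*576 + 1560) - 21*(1 - 42) = (22 - 576 + 1560) - 21*(-41) = 1006 + 861 = 1867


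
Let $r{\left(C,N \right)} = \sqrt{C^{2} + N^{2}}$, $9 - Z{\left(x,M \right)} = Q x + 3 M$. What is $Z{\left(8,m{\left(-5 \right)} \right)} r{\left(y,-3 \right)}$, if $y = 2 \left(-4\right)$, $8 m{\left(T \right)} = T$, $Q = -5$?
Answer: $\frac{407 \sqrt{73}}{8} \approx 434.68$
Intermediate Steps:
$m{\left(T \right)} = \frac{T}{8}$
$Z{\left(x,M \right)} = 9 - 3 M + 5 x$ ($Z{\left(x,M \right)} = 9 - \left(- 5 x + 3 M\right) = 9 - 3 M + 5 x$)
$y = -8$
$Z{\left(8,m{\left(-5 \right)} \right)} r{\left(y,-3 \right)} = \left(9 - 3 \cdot \frac{1}{8} \left(-5\right) + 5 \cdot 8\right) \sqrt{\left(-8\right)^{2} + \left(-3\right)^{2}} = \left(9 - - \frac{15}{8} + 40\right) \sqrt{64 + 9} = \left(9 + \frac{15}{8} + 40\right) \sqrt{73} = \frac{407 \sqrt{73}}{8}$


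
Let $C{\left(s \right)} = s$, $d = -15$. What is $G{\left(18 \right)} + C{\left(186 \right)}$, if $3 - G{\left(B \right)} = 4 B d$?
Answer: $1269$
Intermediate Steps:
$G{\left(B \right)} = 3 + 60 B$ ($G{\left(B \right)} = 3 - 4 B \left(-15\right) = 3 - - 60 B = 3 + 60 B$)
$G{\left(18 \right)} + C{\left(186 \right)} = \left(3 + 60 \cdot 18\right) + 186 = \left(3 + 1080\right) + 186 = 1083 + 186 = 1269$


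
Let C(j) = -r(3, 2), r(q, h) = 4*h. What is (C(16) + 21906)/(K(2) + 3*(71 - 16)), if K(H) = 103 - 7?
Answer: 21898/261 ≈ 83.900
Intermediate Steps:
K(H) = 96
C(j) = -8 (C(j) = -4*2 = -1*8 = -8)
(C(16) + 21906)/(K(2) + 3*(71 - 16)) = (-8 + 21906)/(96 + 3*(71 - 16)) = 21898/(96 + 3*55) = 21898/(96 + 165) = 21898/261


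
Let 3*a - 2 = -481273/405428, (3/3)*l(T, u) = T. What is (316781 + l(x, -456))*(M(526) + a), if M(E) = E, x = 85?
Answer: 33804055302237/202714 ≈ 1.6676e+8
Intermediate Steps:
l(T, u) = T
a = 109861/405428 (a = ⅔ + (-481273/405428)/3 = ⅔ + (-481273*1/405428)/3 = ⅔ + (⅓)*(-481273/405428) = ⅔ - 481273/1216284 = 109861/405428 ≈ 0.27098)
(316781 + l(x, -456))*(M(526) + a) = (316781 + 85)*(526 + 109861/405428) = 316866*(213364989/405428) = 33804055302237/202714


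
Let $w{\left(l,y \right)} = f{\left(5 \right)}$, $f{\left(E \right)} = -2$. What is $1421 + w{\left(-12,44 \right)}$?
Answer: $1419$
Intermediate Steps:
$w{\left(l,y \right)} = -2$
$1421 + w{\left(-12,44 \right)} = 1421 - 2 = 1419$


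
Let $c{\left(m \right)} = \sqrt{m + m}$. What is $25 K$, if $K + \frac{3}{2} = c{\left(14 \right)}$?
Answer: $- \frac{75}{2} + 50 \sqrt{7} \approx 94.788$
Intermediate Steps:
$c{\left(m \right)} = \sqrt{2} \sqrt{m}$ ($c{\left(m \right)} = \sqrt{2 m} = \sqrt{2} \sqrt{m}$)
$K = - \frac{3}{2} + 2 \sqrt{7}$ ($K = - \frac{3}{2} + \sqrt{2} \sqrt{14} = - \frac{3}{2} + 2 \sqrt{7} \approx 3.7915$)
$25 K = 25 \left(- \frac{3}{2} + 2 \sqrt{7}\right) = - \frac{75}{2} + 50 \sqrt{7}$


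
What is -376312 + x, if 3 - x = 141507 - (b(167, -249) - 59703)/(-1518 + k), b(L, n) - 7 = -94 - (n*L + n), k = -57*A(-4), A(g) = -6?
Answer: -101488943/196 ≈ -5.1780e+5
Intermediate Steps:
k = 342 (k = -57*(-6) = 342)
b(L, n) = -87 - n - L*n (b(L, n) = 7 + (-94 - (n*L + n)) = 7 + (-94 - (L*n + n)) = 7 + (-94 - (n + L*n)) = 7 + (-94 + (-n - L*n)) = 7 + (-94 - n - L*n) = -87 - n - L*n)
x = -27731791/196 (x = 3 - (141507 - ((-87 - 1*(-249) - 1*167*(-249)) - 59703)/(-1518 + 342)) = 3 - (141507 - ((-87 + 249 + 41583) - 59703)/(-1176)) = 3 - (141507 - (41745 - 59703)*(-1)/1176) = 3 - (141507 - (-17958)*(-1)/1176) = 3 - (141507 - 1*2993/196) = 3 - (141507 - 2993/196) = 3 - 1*27732379/196 = 3 - 27732379/196 = -27731791/196 ≈ -1.4149e+5)
-376312 + x = -376312 - 27731791/196 = -101488943/196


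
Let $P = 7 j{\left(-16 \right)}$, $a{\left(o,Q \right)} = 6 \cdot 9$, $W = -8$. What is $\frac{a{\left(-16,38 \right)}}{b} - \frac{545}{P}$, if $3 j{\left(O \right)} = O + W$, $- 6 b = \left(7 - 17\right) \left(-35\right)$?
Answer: $\frac{12329}{1400} \approx 8.8064$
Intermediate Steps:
$a{\left(o,Q \right)} = 54$
$b = - \frac{175}{3}$ ($b = - \frac{\left(7 - 17\right) \left(-35\right)}{6} = - \frac{\left(-10\right) \left(-35\right)}{6} = \left(- \frac{1}{6}\right) 350 = - \frac{175}{3} \approx -58.333$)
$j{\left(O \right)} = - \frac{8}{3} + \frac{O}{3}$ ($j{\left(O \right)} = \frac{O - 8}{3} = \frac{-8 + O}{3} = - \frac{8}{3} + \frac{O}{3}$)
$P = -56$ ($P = 7 \left(- \frac{8}{3} + \frac{1}{3} \left(-16\right)\right) = 7 \left(- \frac{8}{3} - \frac{16}{3}\right) = 7 \left(-8\right) = -56$)
$\frac{a{\left(-16,38 \right)}}{b} - \frac{545}{P} = \frac{54}{- \frac{175}{3}} - \frac{545}{-56} = 54 \left(- \frac{3}{175}\right) - - \frac{545}{56} = - \frac{162}{175} + \frac{545}{56} = \frac{12329}{1400}$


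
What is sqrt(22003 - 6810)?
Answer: sqrt(15193) ≈ 123.26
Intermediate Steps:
sqrt(22003 - 6810) = sqrt(15193)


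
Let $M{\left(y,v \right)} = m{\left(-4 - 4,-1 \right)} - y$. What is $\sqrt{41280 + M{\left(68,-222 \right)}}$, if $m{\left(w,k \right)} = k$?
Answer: $3 \sqrt{4579} \approx 203.0$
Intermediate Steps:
$M{\left(y,v \right)} = -1 - y$
$\sqrt{41280 + M{\left(68,-222 \right)}} = \sqrt{41280 - 69} = \sqrt{41211} = 3 \sqrt{4579}$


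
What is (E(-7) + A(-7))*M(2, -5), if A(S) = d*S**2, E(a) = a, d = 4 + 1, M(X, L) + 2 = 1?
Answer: -238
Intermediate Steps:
M(X, L) = -1 (M(X, L) = -2 + 1 = -1)
d = 5
A(S) = 5*S**2
(E(-7) + A(-7))*M(2, -5) = (-7 + 5*(-7)**2)*(-1) = (-7 + 5*49)*(-1) = (-7 + 245)*(-1) = 238*(-1) = -238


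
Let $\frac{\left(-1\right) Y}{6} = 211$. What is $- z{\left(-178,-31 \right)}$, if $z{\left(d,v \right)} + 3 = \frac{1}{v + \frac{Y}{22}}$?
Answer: $\frac{2933}{974} \approx 3.0113$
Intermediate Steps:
$Y = -1266$ ($Y = \left(-6\right) 211 = -1266$)
$z{\left(d,v \right)} = -3 + \frac{1}{- \frac{633}{11} + v}$ ($z{\left(d,v \right)} = -3 + \frac{1}{v - \frac{1266}{22}} = -3 + \frac{1}{v - \frac{633}{11}} = -3 + \frac{1}{- \frac{633}{11} + v}$)
$- z{\left(-178,-31 \right)} = - \frac{1910 - -1023}{-633 + 11 \left(-31\right)} = - \frac{1910 + 1023}{-633 - 341} = - \frac{2933}{-974} = - \frac{\left(-1\right) 2933}{974} = \left(-1\right) \left(- \frac{2933}{974}\right) = \frac{2933}{974}$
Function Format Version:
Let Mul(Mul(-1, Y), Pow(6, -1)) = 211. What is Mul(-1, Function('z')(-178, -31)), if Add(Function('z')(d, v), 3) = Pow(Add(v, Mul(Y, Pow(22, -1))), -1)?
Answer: Rational(2933, 974) ≈ 3.0113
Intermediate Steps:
Y = -1266 (Y = Mul(-6, 211) = -1266)
Function('z')(d, v) = Add(-3, Pow(Add(Rational(-633, 11), v), -1)) (Function('z')(d, v) = Add(-3, Pow(Add(v, Mul(-1266, Pow(22, -1))), -1)) = Add(-3, Pow(Add(v, Mul(-1266, Rational(1, 22))), -1)) = Add(-3, Pow(Add(v, Rational(-633, 11)), -1)) = Add(-3, Pow(Add(Rational(-633, 11), v), -1)))
Mul(-1, Function('z')(-178, -31)) = Mul(-1, Mul(Pow(Add(-633, Mul(11, -31)), -1), Add(1910, Mul(-33, -31)))) = Mul(-1, Mul(Pow(Add(-633, -341), -1), Add(1910, 1023))) = Mul(-1, Mul(Pow(-974, -1), 2933)) = Mul(-1, Mul(Rational(-1, 974), 2933)) = Mul(-1, Rational(-2933, 974)) = Rational(2933, 974)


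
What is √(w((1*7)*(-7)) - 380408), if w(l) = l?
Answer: 9*I*√4697 ≈ 616.81*I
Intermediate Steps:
√(w((1*7)*(-7)) - 380408) = √((1*7)*(-7) - 380408) = √(7*(-7) - 380408) = √(-49 - 380408) = √(-380457) = 9*I*√4697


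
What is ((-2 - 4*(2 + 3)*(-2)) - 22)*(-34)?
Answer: -544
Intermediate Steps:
((-2 - 4*(2 + 3)*(-2)) - 22)*(-34) = ((-2 - 20*(-2)) - 22)*(-34) = ((-2 - 4*(-10)) - 22)*(-34) = ((-2 + 40) - 22)*(-34) = (38 - 22)*(-34) = 16*(-34) = -544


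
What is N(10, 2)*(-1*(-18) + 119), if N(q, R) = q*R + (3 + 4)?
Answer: 3699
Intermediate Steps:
N(q, R) = 7 + R*q (N(q, R) = R*q + 7 = 7 + R*q)
N(10, 2)*(-1*(-18) + 119) = (7 + 2*10)*(-1*(-18) + 119) = (7 + 20)*(18 + 119) = 27*137 = 3699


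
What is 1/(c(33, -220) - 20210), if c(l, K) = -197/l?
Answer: -33/667127 ≈ -4.9466e-5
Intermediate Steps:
1/(c(33, -220) - 20210) = 1/(-197/33 - 20210) = 1/(-667127/33) = -33/667127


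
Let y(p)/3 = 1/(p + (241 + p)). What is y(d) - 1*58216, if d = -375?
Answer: -29631947/509 ≈ -58216.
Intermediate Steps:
y(p) = 3/(241 + 2*p) (y(p) = 3/(p + (241 + p)) = 3/(241 + 2*p))
y(d) - 1*58216 = 3/(241 + 2*(-375)) - 1*58216 = 3/(241 - 750) - 58216 = 3/(-509) - 58216 = 3*(-1/509) - 58216 = -3/509 - 58216 = -29631947/509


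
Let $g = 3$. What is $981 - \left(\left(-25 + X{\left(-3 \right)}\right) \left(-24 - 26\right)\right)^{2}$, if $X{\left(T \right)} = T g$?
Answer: $-2889019$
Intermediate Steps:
$X{\left(T \right)} = 3 T$ ($X{\left(T \right)} = T 3 = 3 T$)
$981 - \left(\left(-25 + X{\left(-3 \right)}\right) \left(-24 - 26\right)\right)^{2} = 981 - \left(\left(-25 + 3 \left(-3\right)\right) \left(-24 - 26\right)\right)^{2} = 981 - \left(\left(-25 - 9\right) \left(-50\right)\right)^{2} = 981 - \left(\left(-34\right) \left(-50\right)\right)^{2} = 981 - 1700^{2} = 981 - 2890000 = -2889019$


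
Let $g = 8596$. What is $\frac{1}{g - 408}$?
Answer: $\frac{1}{8188} \approx 0.00012213$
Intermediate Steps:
$\frac{1}{g - 408} = \frac{1}{8596 - 408} = \frac{1}{8188}$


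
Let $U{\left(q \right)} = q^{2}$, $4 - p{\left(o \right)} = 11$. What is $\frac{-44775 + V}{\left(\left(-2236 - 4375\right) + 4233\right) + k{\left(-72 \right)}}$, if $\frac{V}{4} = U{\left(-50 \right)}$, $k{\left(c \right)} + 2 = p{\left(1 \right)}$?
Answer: $\frac{34775}{2387} \approx 14.568$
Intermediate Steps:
$p{\left(o \right)} = -7$ ($p{\left(o \right)} = 4 - 11 = -7$)
$k{\left(c \right)} = -9$ ($k{\left(c \right)} = -2 - 7 = -9$)
$V = 10000$ ($V = 4 \left(-50\right)^{2} = 4 \cdot 2500 = 10000$)
$\frac{-44775 + V}{\left(\left(-2236 - 4375\right) + 4233\right) + k{\left(-72 \right)}} = \frac{-44775 + 10000}{\left(\left(-2236 - 4375\right) + 4233\right) - 9} = - \frac{34775}{\left(-6611 + 4233\right) - 9} = - \frac{34775}{-2378 - 9} = - \frac{34775}{-2387} = \left(-34775\right) \left(- \frac{1}{2387}\right) = \frac{34775}{2387}$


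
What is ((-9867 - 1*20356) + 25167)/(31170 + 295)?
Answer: -5056/31465 ≈ -0.16069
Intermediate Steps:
((-9867 - 1*20356) + 25167)/(31170 + 295) = ((-9867 - 20356) + 25167)/31465 = (-30223 + 25167)*(1/31465) = -5056*1/31465 = -5056/31465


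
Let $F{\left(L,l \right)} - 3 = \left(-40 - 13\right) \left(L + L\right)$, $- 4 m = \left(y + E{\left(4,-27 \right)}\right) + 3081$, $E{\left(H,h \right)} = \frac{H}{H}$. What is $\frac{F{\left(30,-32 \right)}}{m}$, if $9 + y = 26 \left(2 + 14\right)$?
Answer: $\frac{4236}{1163} \approx 3.6423$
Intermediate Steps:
$E{\left(H,h \right)} = 1$
$y = 407$ ($y = -9 + 26 \left(2 + 14\right) = -9 + 26 \cdot 16 = -9 + 416 = 407$)
$m = - \frac{3489}{4}$ ($m = - \frac{\left(407 + 1\right) + 3081}{4} = - \frac{408 + 3081}{4} = \left(- \frac{1}{4}\right) 3489 = - \frac{3489}{4} \approx -872.25$)
$F{\left(L,l \right)} = 3 - 106 L$ ($F{\left(L,l \right)} = 3 + \left(-40 - 13\right) \left(L + L\right) = 3 - 53 \cdot 2 L = 3 - 106 L$)
$\frac{F{\left(30,-32 \right)}}{m} = \frac{3 - 3180}{- \frac{3489}{4}} = \left(3 - 3180\right) \left(- \frac{4}{3489}\right) = \left(-3177\right) \left(- \frac{4}{3489}\right) = \frac{4236}{1163}$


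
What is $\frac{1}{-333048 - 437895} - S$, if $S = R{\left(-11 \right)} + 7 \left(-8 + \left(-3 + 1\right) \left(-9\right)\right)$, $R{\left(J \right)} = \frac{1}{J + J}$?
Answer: $- \frac{1186481299}{16960746} \approx -69.955$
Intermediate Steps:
$R{\left(J \right)} = \frac{1}{2 J}$
$S = \frac{1539}{22}$ ($S = \frac{1}{2 \left(-11\right)} + 7 \left(-8 + \left(-3 + 1\right) \left(-9\right)\right) = \frac{1}{2} \left(- \frac{1}{11}\right) + 7 \left(-8 - -18\right) = - \frac{1}{22} + 7 \left(-8 + 18\right) = - \frac{1}{22} + 7 \cdot 10 = - \frac{1}{22} + 70 = \frac{1539}{22} \approx 69.955$)
$\frac{1}{-333048 - 437895} - S = \frac{1}{-333048 - 437895} - \frac{1539}{22} = \frac{1}{-770943} - \frac{1539}{22} = - \frac{1}{770943} - \frac{1539}{22} = - \frac{1186481299}{16960746}$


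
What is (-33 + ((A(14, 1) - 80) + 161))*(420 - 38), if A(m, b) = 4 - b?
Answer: 19482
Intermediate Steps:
(-33 + ((A(14, 1) - 80) + 161))*(420 - 38) = (-33 + (((4 - 1*1) - 80) + 161))*(420 - 38) = (-33 + (((4 - 1) - 80) + 161))*382 = (-33 + ((3 - 80) + 161))*382 = (-33 + (-77 + 161))*382 = (-33 + 84)*382 = 51*382 = 19482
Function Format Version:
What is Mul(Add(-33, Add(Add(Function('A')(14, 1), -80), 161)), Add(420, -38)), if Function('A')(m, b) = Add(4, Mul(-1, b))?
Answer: 19482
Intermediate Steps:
Mul(Add(-33, Add(Add(Function('A')(14, 1), -80), 161)), Add(420, -38)) = Mul(Add(-33, Add(Add(Add(4, Mul(-1, 1)), -80), 161)), Add(420, -38)) = Mul(Add(-33, Add(Add(Add(4, -1), -80), 161)), 382) = Mul(Add(-33, Add(Add(3, -80), 161)), 382) = Mul(Add(-33, Add(-77, 161)), 382) = Mul(Add(-33, 84), 382) = Mul(51, 382) = 19482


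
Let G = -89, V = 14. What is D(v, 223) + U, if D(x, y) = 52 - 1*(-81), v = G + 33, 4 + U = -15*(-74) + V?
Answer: 1253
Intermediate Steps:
U = 1120 (U = -4 + (-15*(-74) + 14) = -4 + (1110 + 14) = -4 + 1124 = 1120)
v = -56 (v = -89 + 33 = -56)
D(x, y) = 133 (D(x, y) = 52 + 81 = 133)
D(v, 223) + U = 133 + 1120 = 1253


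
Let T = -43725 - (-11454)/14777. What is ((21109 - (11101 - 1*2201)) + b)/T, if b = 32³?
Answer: -664625129/646112871 ≈ -1.0287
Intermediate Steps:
b = 32768
T = -646112871/14777 (T = -43725 - (-11454)/14777 = -43725 - 1*(-11454/14777) = -43725 + 11454/14777 = -646112871/14777 ≈ -43724.)
((21109 - (11101 - 1*2201)) + b)/T = ((21109 - (11101 - 1*2201)) + 32768)/(-646112871/14777) = ((21109 - (11101 - 2201)) + 32768)*(-14777/646112871) = ((21109 - 1*8900) + 32768)*(-14777/646112871) = ((21109 - 8900) + 32768)*(-14777/646112871) = (12209 + 32768)*(-14777/646112871) = 44977*(-14777/646112871) = -664625129/646112871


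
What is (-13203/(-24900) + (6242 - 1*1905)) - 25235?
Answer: -173448999/8300 ≈ -20897.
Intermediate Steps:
(-13203/(-24900) + (6242 - 1*1905)) - 25235 = (-13203*(-1/24900) + (6242 - 1905)) - 25235 = (4401/8300 + 4337) - 25235 = 36001501/8300 - 25235 = -173448999/8300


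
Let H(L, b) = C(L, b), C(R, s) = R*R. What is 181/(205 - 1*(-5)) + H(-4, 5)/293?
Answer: 56393/61530 ≈ 0.91651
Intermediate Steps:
C(R, s) = R**2
H(L, b) = L**2
181/(205 - 1*(-5)) + H(-4, 5)/293 = 181/(205 - 1*(-5)) + (-4)**2/293 = 181/(205 + 5) + 16*(1/293) = 181/210 + 16/293 = 56393/61530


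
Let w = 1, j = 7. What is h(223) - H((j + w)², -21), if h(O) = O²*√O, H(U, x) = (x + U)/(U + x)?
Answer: -1 + 49729*√223 ≈ 7.4261e+5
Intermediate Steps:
H(U, x) = 1 (H(U, x) = (U + x)/(U + x) = 1)
h(O) = O^(5/2)
h(223) - H((j + w)², -21) = 223^(5/2) - 1*1 = 49729*√223 - 1 = -1 + 49729*√223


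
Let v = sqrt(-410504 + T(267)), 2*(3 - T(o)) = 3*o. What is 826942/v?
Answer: -826942*I*sqrt(1643606)/821803 ≈ -1290.0*I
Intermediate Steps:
T(o) = 3 - 3*o/2
v = I*sqrt(1643606)/2 (v = sqrt(-410504 + (3 - 3/2*267)) = sqrt(-410504 + (3 - 801/2)) = sqrt(-410504 - 795/2) = sqrt(-821803/2) = I*sqrt(1643606)/2 ≈ 641.02*I)
826942/v = 826942/((I*sqrt(1643606)/2)) = 826942*(-I*sqrt(1643606)/821803) = -826942*I*sqrt(1643606)/821803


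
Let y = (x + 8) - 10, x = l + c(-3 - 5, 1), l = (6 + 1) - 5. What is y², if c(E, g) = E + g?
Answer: 49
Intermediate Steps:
l = 2 (l = 7 - 5 = 2)
x = -5 (x = 2 + ((-3 - 5) + 1) = 2 + (-8 + 1) = 2 - 7 = -5)
y = -7 (y = (-5 + 8) - 10 = 3 - 10 = -7)
y² = (-7)² = 49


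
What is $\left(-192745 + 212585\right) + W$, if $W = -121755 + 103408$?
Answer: $1493$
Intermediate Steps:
$W = -18347$
$\left(-192745 + 212585\right) + W = \left(-192745 + 212585\right) - 18347 = 19840 - 18347 = 1493$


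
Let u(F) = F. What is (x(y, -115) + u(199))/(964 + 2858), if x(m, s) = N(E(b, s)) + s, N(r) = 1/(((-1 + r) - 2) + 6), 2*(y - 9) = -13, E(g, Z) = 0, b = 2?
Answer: 253/11466 ≈ 0.022065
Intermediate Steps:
y = 5/2 (y = 9 + (½)*(-13) = 9 - 13/2 = 5/2 ≈ 2.5000)
N(r) = 1/(3 + r) (N(r) = 1/((-3 + r) + 6) = 1/(3 + r))
x(m, s) = ⅓ + s (x(m, s) = 1/(3 + 0) + s = 1/3 + s = ⅓ + s)
(x(y, -115) + u(199))/(964 + 2858) = ((⅓ - 115) + 199)/(964 + 2858) = (-344/3 + 199)/3822 = (253/3)*(1/3822) = 253/11466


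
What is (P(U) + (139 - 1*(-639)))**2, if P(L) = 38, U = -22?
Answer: 665856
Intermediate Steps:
(P(U) + (139 - 1*(-639)))**2 = (38 + (139 - 1*(-639)))**2 = (38 + (139 + 639))**2 = (38 + 778)**2 = 816**2 = 665856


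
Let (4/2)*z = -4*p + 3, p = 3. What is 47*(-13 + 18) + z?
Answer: 461/2 ≈ 230.50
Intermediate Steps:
z = -9/2 (z = (-4*3 + 3)/2 = (-12 + 3)/2 = (1/2)*(-9) = -9/2 ≈ -4.5000)
47*(-13 + 18) + z = 47*(-13 + 18) - 9/2 = 47*5 - 9/2 = 235 - 9/2 = 461/2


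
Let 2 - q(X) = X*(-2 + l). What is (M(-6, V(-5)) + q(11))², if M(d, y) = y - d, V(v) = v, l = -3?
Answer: 3364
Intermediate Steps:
q(X) = 2 + 5*X (q(X) = 2 - X*(-2 - 3) = 2 - X*(-5) = 2 - (-5)*X = 2 + 5*X)
(M(-6, V(-5)) + q(11))² = ((-5 - 1*(-6)) + (2 + 5*11))² = ((-5 + 6) + (2 + 55))² = (1 + 57)² = 58² = 3364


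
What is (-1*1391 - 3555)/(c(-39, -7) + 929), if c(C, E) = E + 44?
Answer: -2473/483 ≈ -5.1201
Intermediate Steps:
c(C, E) = 44 + E
(-1*1391 - 3555)/(c(-39, -7) + 929) = (-1*1391 - 3555)/((44 - 7) + 929) = (-1391 - 3555)/(37 + 929) = -4946/966 = -4946*1/966 = -2473/483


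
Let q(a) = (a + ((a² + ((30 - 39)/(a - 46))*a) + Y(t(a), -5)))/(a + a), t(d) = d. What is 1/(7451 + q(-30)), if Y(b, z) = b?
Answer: 152/1130433 ≈ 0.00013446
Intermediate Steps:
q(a) = (a² + 2*a - 9*a/(-46 + a))/(2*a) (q(a) = (a + ((a² + ((30 - 39)/(a - 46))*a) + a))/(a + a) = (a + ((a² + (-9/(-46 + a))*a) + a))/((2*a)) = (a + ((a² - 9*a/(-46 + a)) + a))*(1/(2*a)) = (a + (a + a² - 9*a/(-46 + a)))*(1/(2*a)) = (a² + 2*a - 9*a/(-46 + a))*(1/(2*a)) = (a² + 2*a - 9*a/(-46 + a))/(2*a))
1/(7451 + q(-30)) = 1/(7451 + (-101 + (-30)² - 44*(-30))/(2*(-46 - 30))) = 1/(7451 + (½)*(-101 + 900 + 1320)/(-76)) = 1/(7451 + (½)*(-1/76)*2119) = 1/(7451 - 2119/152) = 1/(1130433/152) = 152/1130433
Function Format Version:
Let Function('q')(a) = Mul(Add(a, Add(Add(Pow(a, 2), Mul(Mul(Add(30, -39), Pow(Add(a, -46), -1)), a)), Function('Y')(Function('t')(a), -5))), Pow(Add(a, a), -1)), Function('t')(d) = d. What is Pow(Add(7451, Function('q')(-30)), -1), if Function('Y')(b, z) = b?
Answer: Rational(152, 1130433) ≈ 0.00013446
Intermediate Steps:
Function('q')(a) = Mul(Rational(1, 2), Pow(a, -1), Add(Pow(a, 2), Mul(2, a), Mul(-9, a, Pow(Add(-46, a), -1)))) (Function('q')(a) = Mul(Add(a, Add(Add(Pow(a, 2), Mul(Mul(Add(30, -39), Pow(Add(a, -46), -1)), a)), a)), Pow(Add(a, a), -1)) = Mul(Add(a, Add(Add(Pow(a, 2), Mul(Mul(-9, Pow(Add(-46, a), -1)), a)), a)), Pow(Mul(2, a), -1)) = Mul(Add(a, Add(Add(Pow(a, 2), Mul(-9, a, Pow(Add(-46, a), -1))), a)), Mul(Rational(1, 2), Pow(a, -1))) = Mul(Add(a, Add(a, Pow(a, 2), Mul(-9, a, Pow(Add(-46, a), -1)))), Mul(Rational(1, 2), Pow(a, -1))) = Mul(Add(Pow(a, 2), Mul(2, a), Mul(-9, a, Pow(Add(-46, a), -1))), Mul(Rational(1, 2), Pow(a, -1))) = Mul(Rational(1, 2), Pow(a, -1), Add(Pow(a, 2), Mul(2, a), Mul(-9, a, Pow(Add(-46, a), -1)))))
Pow(Add(7451, Function('q')(-30)), -1) = Pow(Add(7451, Mul(Rational(1, 2), Pow(Add(-46, -30), -1), Add(-101, Pow(-30, 2), Mul(-44, -30)))), -1) = Pow(Add(7451, Mul(Rational(1, 2), Pow(-76, -1), Add(-101, 900, 1320))), -1) = Pow(Add(7451, Mul(Rational(1, 2), Rational(-1, 76), 2119)), -1) = Pow(Add(7451, Rational(-2119, 152)), -1) = Pow(Rational(1130433, 152), -1) = Rational(152, 1130433)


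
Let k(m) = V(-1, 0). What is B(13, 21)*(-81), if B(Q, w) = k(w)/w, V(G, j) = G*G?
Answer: -27/7 ≈ -3.8571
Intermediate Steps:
V(G, j) = G**2
k(m) = 1 (k(m) = (-1)**2 = 1)
B(Q, w) = 1/w
B(13, 21)*(-81) = -81/21 = (1/21)*(-81) = -27/7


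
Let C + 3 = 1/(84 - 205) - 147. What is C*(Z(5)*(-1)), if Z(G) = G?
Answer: 90755/121 ≈ 750.04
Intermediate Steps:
C = -18151/121 (C = -3 + (1/(84 - 205) - 147) = -3 + (1/(-121) - 147) = -3 + (-1/121 - 147) = -3 - 17788/121 = -18151/121 ≈ -150.01)
C*(Z(5)*(-1)) = -90755*(-1)/121 = -18151/121*(-5) = 90755/121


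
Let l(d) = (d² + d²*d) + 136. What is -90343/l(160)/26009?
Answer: -90343/107202231624 ≈ -8.4273e-7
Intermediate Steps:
l(d) = 136 + d² + d³ (l(d) = (d² + d³) + 136 = 136 + d² + d³)
-90343/l(160)/26009 = -90343/(136 + 160² + 160³)/26009 = -90343/(136 + 25600 + 4096000)*(1/26009) = -90343/4121736*(1/26009) = -90343*1/4121736*(1/26009) = -90343/4121736*1/26009 = -90343/107202231624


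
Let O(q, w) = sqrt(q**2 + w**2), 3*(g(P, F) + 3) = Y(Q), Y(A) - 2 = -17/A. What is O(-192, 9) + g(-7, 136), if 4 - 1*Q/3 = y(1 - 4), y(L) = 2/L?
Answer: -115/42 + 3*sqrt(4105) ≈ 189.47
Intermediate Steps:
Q = 14 (Q = 12 - 6/(1 - 4) = 12 - 6/(-3) = 12 - 6*(-1)/3 = 12 - 3*(-2/3) = 12 + 2 = 14)
Y(A) = 2 - 17/A
g(P, F) = -115/42 (g(P, F) = -3 + (2 - 17/14)/3 = -3 + (1/3)*(11/14) = -3 + 11/42 = -115/42)
O(-192, 9) + g(-7, 136) = sqrt((-192)**2 + 9**2) - 115/42 = sqrt(36864 + 81) - 115/42 = sqrt(36945) - 115/42 = 3*sqrt(4105) - 115/42 = -115/42 + 3*sqrt(4105)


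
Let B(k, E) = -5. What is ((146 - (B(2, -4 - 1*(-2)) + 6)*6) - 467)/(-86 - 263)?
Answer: 327/349 ≈ 0.93696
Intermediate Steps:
((146 - (B(2, -4 - 1*(-2)) + 6)*6) - 467)/(-86 - 263) = ((146 - (-5 + 6)*6) - 467)/(-86 - 263) = ((146 - 6) - 467)/(-349) = ((146 - 1*6) - 467)*(-1/349) = ((146 - 6) - 467)*(-1/349) = (140 - 467)*(-1/349) = -327*(-1/349) = 327/349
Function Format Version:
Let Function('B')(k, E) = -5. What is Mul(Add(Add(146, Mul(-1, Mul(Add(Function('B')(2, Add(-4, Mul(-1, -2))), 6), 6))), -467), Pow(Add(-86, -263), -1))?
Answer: Rational(327, 349) ≈ 0.93696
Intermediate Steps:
Mul(Add(Add(146, Mul(-1, Mul(Add(Function('B')(2, Add(-4, Mul(-1, -2))), 6), 6))), -467), Pow(Add(-86, -263), -1)) = Mul(Add(Add(146, Mul(-1, Mul(Add(-5, 6), 6))), -467), Pow(Add(-86, -263), -1)) = Mul(Add(Add(146, Mul(-1, Mul(1, 6))), -467), Pow(-349, -1)) = Mul(Add(Add(146, Mul(-1, 6)), -467), Rational(-1, 349)) = Mul(Add(Add(146, -6), -467), Rational(-1, 349)) = Mul(Add(140, -467), Rational(-1, 349)) = Mul(-327, Rational(-1, 349)) = Rational(327, 349)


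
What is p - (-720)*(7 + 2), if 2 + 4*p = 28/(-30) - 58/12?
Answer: 777367/120 ≈ 6478.1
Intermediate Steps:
p = -233/120 (p = -½ + (28/(-30) - 58/12)/4 = -½ + (28*(-1/30) - 58*1/12)/4 = -½ + (-14/15 - 29/6)/4 = -½ + (¼)*(-173/30) = -½ - 173/120 = -233/120 ≈ -1.9417)
p - (-720)*(7 + 2) = -233/120 - (-720)*(7 + 2) = -233/120 - (-720)*9 = -233/120 - 144*(-45) = -233/120 + 6480 = 777367/120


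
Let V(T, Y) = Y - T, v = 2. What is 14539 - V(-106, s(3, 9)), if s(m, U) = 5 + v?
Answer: 14426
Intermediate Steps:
s(m, U) = 7 (s(m, U) = 5 + 2 = 7)
14539 - V(-106, s(3, 9)) = 14539 - (7 - 1*(-106)) = 14539 - (7 + 106) = 14539 - 1*113 = 14539 - 113 = 14426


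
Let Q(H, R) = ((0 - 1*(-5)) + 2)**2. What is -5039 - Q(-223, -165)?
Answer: -5088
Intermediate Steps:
Q(H, R) = 49 (Q(H, R) = ((0 + 5) + 2)**2 = (5 + 2)**2 = 7**2 = 49)
-5039 - Q(-223, -165) = -5039 - 1*49 = -5039 - 49 = -5088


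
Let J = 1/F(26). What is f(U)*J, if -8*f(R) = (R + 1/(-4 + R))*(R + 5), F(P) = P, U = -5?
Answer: 0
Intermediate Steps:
f(R) = -(5 + R)*(R + 1/(-4 + R))/8 (f(R) = -(R + 1/(-4 + R))*(R + 5)/8 = -(R + 1/(-4 + R))*(5 + R)/8 = -(5 + R)*(R + 1/(-4 + R))/8)
J = 1/26 ≈ 0.038462
f(U)*J = ((-5 - 1*(-5)**2 - 1*(-5)**3 + 19*(-5))/(8*(-4 - 5)))*(1/26) = ((1/8)*(-5 - 1*25 - 1*(-125) - 95)/(-9))*(1/26) = ((1/8)*(-1/9)*(-5 - 25 + 125 - 95))*(1/26) = ((1/8)*(-1/9)*0)*(1/26) = 0*(1/26) = 0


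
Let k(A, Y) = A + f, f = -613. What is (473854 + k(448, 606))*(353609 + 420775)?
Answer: 366817182576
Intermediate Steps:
k(A, Y) = -613 + A (k(A, Y) = A - 613 = -613 + A)
(473854 + k(448, 606))*(353609 + 420775) = (473854 + (-613 + 448))*(353609 + 420775) = (473854 - 165)*774384 = 473689*774384 = 366817182576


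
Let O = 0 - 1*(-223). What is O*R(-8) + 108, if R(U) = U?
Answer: -1676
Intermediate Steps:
O = 223 (O = 0 + 223 = 223)
O*R(-8) + 108 = 223*(-8) + 108 = -1784 + 108 = -1676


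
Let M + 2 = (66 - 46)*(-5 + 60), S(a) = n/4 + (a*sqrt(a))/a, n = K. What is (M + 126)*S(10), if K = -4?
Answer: -1224 + 1224*sqrt(10) ≈ 2646.6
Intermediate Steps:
n = -4
S(a) = -1 + sqrt(a) (S(a) = -4/4 + (a*sqrt(a))/a = -4*1/4 + a**(3/2)/a = -1 + sqrt(a))
M = 1098 (M = -2 + (66 - 46)*(-5 + 60) = -2 + 20*55 = -2 + 1100 = 1098)
(M + 126)*S(10) = (1098 + 126)*(-1 + sqrt(10)) = 1224*(-1 + sqrt(10)) = -1224 + 1224*sqrt(10)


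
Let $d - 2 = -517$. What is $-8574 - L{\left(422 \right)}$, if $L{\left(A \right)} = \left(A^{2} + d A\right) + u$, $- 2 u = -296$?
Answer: $30524$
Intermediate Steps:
$u = 148$ ($u = \left(- \frac{1}{2}\right) \left(-296\right) = 148$)
$d = -515$ ($d = 2 - 517 = -515$)
$L{\left(A \right)} = 148 + A^{2} - 515 A$ ($L{\left(A \right)} = \left(A^{2} - 515 A\right) + 148 = 148 + A^{2} - 515 A$)
$-8574 - L{\left(422 \right)} = -8574 - \left(148 + 422^{2} - 217330\right) = -8574 - \left(148 + 178084 - 217330\right) = -8574 - -39098 = -8574 + 39098 = 30524$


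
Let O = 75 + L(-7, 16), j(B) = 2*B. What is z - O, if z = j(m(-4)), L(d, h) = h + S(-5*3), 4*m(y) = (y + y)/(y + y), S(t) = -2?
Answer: -177/2 ≈ -88.500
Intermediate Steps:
m(y) = ¼ (m(y) = ((y + y)/(y + y))/4 = ((2*y)/((2*y)))/4 = ((2*y)*(1/(2*y)))/4 = (¼)*1 = ¼)
L(d, h) = -2 + h (L(d, h) = h - 2 = -2 + h)
z = ½ (z = 2*(¼) = ½ ≈ 0.50000)
O = 89 (O = 75 + (-2 + 16) = 75 + 14 = 89)
z - O = ½ - 1*89 = ½ - 89 = -177/2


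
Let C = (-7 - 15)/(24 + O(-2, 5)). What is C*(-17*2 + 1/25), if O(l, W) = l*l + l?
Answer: 9339/325 ≈ 28.735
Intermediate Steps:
O(l, W) = l + l² (O(l, W) = l² + l = l + l²)
C = -11/13 (C = (-7 - 15)/(24 - 2*(1 - 2)) = -22/(24 - 2*(-1)) = -22/(24 + 2) = -22/26 = -22*1/26 = -11/13 ≈ -0.84615)
C*(-17*2 + 1/25) = -11*(-17*2 + 1/25)/13 = -11*(-34 + 1/25)/13 = -11/13*(-849/25) = 9339/325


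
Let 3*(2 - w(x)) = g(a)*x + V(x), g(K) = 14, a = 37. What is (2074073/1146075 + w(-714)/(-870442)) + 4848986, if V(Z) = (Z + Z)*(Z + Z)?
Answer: 2418655662967720858/498795907575 ≈ 4.8490e+6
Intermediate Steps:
V(Z) = 4*Z**2 (V(Z) = (2*Z)*(2*Z) = 4*Z**2)
w(x) = 2 - 14*x/3 - 4*x**2/3 (w(x) = 2 - (14*x + 4*x**2)/3 = 2 - (4*x**2 + 14*x)/3 = 2 + (-14*x/3 - 4*x**2/3) = 2 - 14*x/3 - 4*x**2/3)
(2074073/1146075 + w(-714)/(-870442)) + 4848986 = (2074073/1146075 + (2 - 14/3*(-714) - 4/3*(-714)**2)/(-870442)) + 4848986 = (2074073*(1/1146075) + (2 + 3332 - 4/3*509796)*(-1/870442)) + 4848986 = (2074073/1146075 + (2 + 3332 - 679728)*(-1/870442)) + 4848986 = (2074073/1146075 - 676394*(-1/870442)) + 4848986 = (2074073/1146075 + 338197/435221) + 4848986 = 1290279251908/498795907575 + 4848986 = 2418655662967720858/498795907575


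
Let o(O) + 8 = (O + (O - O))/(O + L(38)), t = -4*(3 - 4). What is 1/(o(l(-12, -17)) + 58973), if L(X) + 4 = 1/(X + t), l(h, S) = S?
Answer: 881/51948879 ≈ 1.6959e-5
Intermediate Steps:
t = 4 (t = -4*(-1) = 4)
L(X) = -4 + 1/(4 + X) (L(X) = -4 + 1/(X + 4) = -4 + 1/(4 + X))
o(O) = -8 + O/(-167/42 + O) (o(O) = -8 + (O + (O - O))/(O + (-15 - 4*38)/(4 + 38)) = -8 + (O + 0)/(O + (-15 - 152)/42) = -8 + O/(O + (1/42)*(-167)) = -8 + O/(O - 167/42) = -8 + O/(-167/42 + O))
1/(o(l(-12, -17)) + 58973) = 1/(2*(668 - 147*(-17))/(-167 + 42*(-17)) + 58973) = 1/(2*(668 + 2499)/(-167 - 714) + 58973) = 1/(2*3167/(-881) + 58973) = 1/(2*(-1/881)*3167 + 58973) = 1/(-6334/881 + 58973) = 1/(51948879/881) = 881/51948879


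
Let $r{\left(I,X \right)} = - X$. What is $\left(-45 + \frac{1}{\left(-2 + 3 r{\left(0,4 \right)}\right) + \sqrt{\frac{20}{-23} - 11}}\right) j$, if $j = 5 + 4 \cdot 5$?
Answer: $- \frac{769525}{683} - \frac{25 i \sqrt{6279}}{4781} \approx -1126.7 - 0.41435 i$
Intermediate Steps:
$j = 25$ ($j = 5 + 20 = 25$)
$\left(-45 + \frac{1}{\left(-2 + 3 r{\left(0,4 \right)}\right) + \sqrt{\frac{20}{-23} - 11}}\right) j = \left(-45 + \frac{1}{\left(-2 + 3 \left(\left(-1\right) 4\right)\right) + \sqrt{\frac{20}{-23} - 11}}\right) 25 = \left(-45 + \frac{1}{\left(-2 + 3 \left(-4\right)\right) + \sqrt{20 \left(- \frac{1}{23}\right) - 11}}\right) 25 = \left(-45 + \frac{1}{\left(-2 - 12\right) + \sqrt{- \frac{20}{23} - 11}}\right) 25 = \left(-45 + \frac{1}{-14 + \sqrt{- \frac{273}{23}}}\right) 25 = \left(-45 + \frac{1}{-14 + \frac{i \sqrt{6279}}{23}}\right) 25 = -1125 + \frac{25}{-14 + \frac{i \sqrt{6279}}{23}}$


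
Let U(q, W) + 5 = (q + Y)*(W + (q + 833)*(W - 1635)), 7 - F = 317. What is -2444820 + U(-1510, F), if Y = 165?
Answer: -1773076800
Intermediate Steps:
F = -310 (F = 7 - 1*317 = 7 - 317 = -310)
U(q, W) = -5 + (165 + q)*(W + (-1635 + W)*(833 + q)) (U(q, W) = -5 + (q + 165)*(W + (q + 833)*(W - 1635)) = -5 + (165 + q)*(W + (833 + q)*(-1635 + W)) = -5 + (165 + q)*(W + (-1635 + W)*(833 + q)))
-2444820 + U(-1510, F) = -2444820 + (-224722580 - 1631730*(-1510) - 1635*(-1510)² + 137610*(-310) - 310*(-1510)² + 999*(-310)*(-1510)) = -2444820 + (-224722580 + 2463912300 - 1635*2280100 - 42659100 - 310*2280100 + 467631900) = -2444820 + (-224722580 + 2463912300 - 3727963500 - 42659100 - 706831000 + 467631900) = -2444820 - 1770631980 = -1773076800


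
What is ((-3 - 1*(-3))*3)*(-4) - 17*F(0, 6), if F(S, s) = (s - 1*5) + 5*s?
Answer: -527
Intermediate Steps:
F(S, s) = -5 + 6*s (F(S, s) = (s - 5) + 5*s = (-5 + s) + 5*s = -5 + 6*s)
((-3 - 1*(-3))*3)*(-4) - 17*F(0, 6) = ((-3 - 1*(-3))*3)*(-4) - 17*(-5 + 6*6) = ((-3 + 3)*3)*(-4) - 17*(-5 + 36) = (0*3)*(-4) - 17*31 = 0*(-4) - 527 = 0 - 527 = -527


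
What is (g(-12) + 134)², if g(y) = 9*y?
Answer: 676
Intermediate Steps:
(g(-12) + 134)² = (9*(-12) + 134)² = (-108 + 134)² = 26² = 676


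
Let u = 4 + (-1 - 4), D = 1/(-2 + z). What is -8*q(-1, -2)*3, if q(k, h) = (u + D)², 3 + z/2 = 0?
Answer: -243/8 ≈ -30.375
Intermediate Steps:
z = -6 (z = -6 + 2*0 = -6 + 0 = -6)
D = -⅛ (D = 1/(-2 - 6) = 1/(-8) = -⅛ ≈ -0.12500)
u = -1 (u = 4 - 5 = -1)
q(k, h) = 81/64 (q(k, h) = (-1 - ⅛)² = (-9/8)² = 81/64)
-8*q(-1, -2)*3 = -8*81/64*3 = -81/8*3 = -243/8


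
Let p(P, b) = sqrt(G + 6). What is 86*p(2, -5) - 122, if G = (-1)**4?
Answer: -122 + 86*sqrt(7) ≈ 105.53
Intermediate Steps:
G = 1
p(P, b) = sqrt(7) (p(P, b) = sqrt(1 + 6) = sqrt(7))
86*p(2, -5) - 122 = 86*sqrt(7) - 122 = -122 + 86*sqrt(7)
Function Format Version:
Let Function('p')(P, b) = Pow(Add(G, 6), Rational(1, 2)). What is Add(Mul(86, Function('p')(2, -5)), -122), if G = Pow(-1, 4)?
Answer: Add(-122, Mul(86, Pow(7, Rational(1, 2)))) ≈ 105.53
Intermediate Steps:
G = 1
Function('p')(P, b) = Pow(7, Rational(1, 2)) (Function('p')(P, b) = Pow(Add(1, 6), Rational(1, 2)) = Pow(7, Rational(1, 2)))
Add(Mul(86, Function('p')(2, -5)), -122) = Add(Mul(86, Pow(7, Rational(1, 2))), -122) = Add(-122, Mul(86, Pow(7, Rational(1, 2))))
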